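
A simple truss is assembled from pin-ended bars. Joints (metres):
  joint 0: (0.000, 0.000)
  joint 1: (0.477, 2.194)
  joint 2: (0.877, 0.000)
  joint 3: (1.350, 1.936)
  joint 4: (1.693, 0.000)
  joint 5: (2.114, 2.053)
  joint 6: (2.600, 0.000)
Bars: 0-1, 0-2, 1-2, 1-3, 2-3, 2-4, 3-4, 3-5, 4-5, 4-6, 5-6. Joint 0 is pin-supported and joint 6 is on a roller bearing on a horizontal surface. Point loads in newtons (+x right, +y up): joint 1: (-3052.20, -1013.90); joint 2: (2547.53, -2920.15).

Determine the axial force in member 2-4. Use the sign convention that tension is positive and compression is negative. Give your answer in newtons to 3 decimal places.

N=7 nodes, M=11 members, R=3 reactions → 2N=14, M+R=14
member 0 (0-1): L=2.2453, (cx,cy)=(0.2124,0.9772)
member 1 (0-2): L=0.8770, (cx,cy)=(1.0000,0.0000)
member 2 (1-2): L=2.2302, (cx,cy)=(0.1794,-0.9838)
member 3 (1-3): L=0.9103, (cx,cy)=(0.9590,-0.2834)
member 4 (2-3): L=1.9929, (cx,cy)=(0.2373,0.9714)
member 5 (2-4): L=0.8160, (cx,cy)=(1.0000,0.0000)
member 6 (3-4): L=1.9661, (cx,cy)=(0.1745,-0.9847)
member 7 (3-5): L=0.7729, (cx,cy)=(0.9885,0.1514)
member 8 (4-5): L=2.0957, (cx,cy)=(0.2009,0.9796)
member 9 (4-6): L=0.9070, (cx,cy)=(1.0000,0.0000)
member 10 (5-6): L=2.1097, (cx,cy)=(0.2304,-0.9731)
solve A·x = −loads:
  F[0-1] = -5463.3520 N (compression)
  F[0-2] = +656.0090 N (tension)
  F[1-2] = +4045.7909 N (tension)
  F[1-3] = +1215.7201 N (tension)
  F[2-3] = -1091.2121 N (compression)
  F[2-4] = -906.8870 N (compression)
  F[3-4] = +1526.0992 N (tension)
  F[3-5] = +648.1238 N (tension)
  F[4-5] = -1533.9676 N (compression)
  F[4-6] = -332.5032 N (compression)
  F[5-6] = +1443.4063 N (tension)
  Rx@0 = +504.6700 N
  Ry@0 = +5338.6365 N
  Ry@6 = -1404.5865 N

-906.887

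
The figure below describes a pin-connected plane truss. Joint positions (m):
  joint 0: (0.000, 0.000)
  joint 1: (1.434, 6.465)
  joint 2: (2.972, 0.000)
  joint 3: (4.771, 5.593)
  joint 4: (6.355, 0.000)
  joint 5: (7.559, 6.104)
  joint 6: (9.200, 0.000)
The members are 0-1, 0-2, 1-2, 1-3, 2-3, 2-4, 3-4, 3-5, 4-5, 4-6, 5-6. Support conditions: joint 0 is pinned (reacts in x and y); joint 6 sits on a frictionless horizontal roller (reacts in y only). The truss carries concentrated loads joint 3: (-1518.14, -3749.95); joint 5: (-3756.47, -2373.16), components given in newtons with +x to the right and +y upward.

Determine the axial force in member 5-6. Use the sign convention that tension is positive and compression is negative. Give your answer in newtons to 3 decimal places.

N=7 nodes, M=11 members, R=3 reactions → 2N=14, M+R=14
member 0 (0-1): L=6.6221, (cx,cy)=(0.2165,0.9763)
member 1 (0-2): L=2.9720, (cx,cy)=(1.0000,0.0000)
member 2 (1-2): L=6.6454, (cx,cy)=(0.2314,-0.9728)
member 3 (1-3): L=3.4491, (cx,cy)=(0.9675,-0.2528)
member 4 (2-3): L=5.8752, (cx,cy)=(0.3062,0.9520)
member 5 (2-4): L=3.3830, (cx,cy)=(1.0000,0.0000)
member 6 (3-4): L=5.8130, (cx,cy)=(0.2725,-0.9622)
member 7 (3-5): L=2.8344, (cx,cy)=(0.9836,0.1803)
member 8 (4-5): L=6.2216, (cx,cy)=(0.1935,0.9811)
member 9 (4-6): L=2.8450, (cx,cy)=(1.0000,0.0000)
member 10 (5-6): L=6.3207, (cx,cy)=(0.2596,-0.9657)
solve A·x = −loads:
  F[0-1] = -5781.0110 N (compression)
  F[0-2] = -4022.7511 N (compression)
  F[1-2] = +6544.4415 N (tension)
  F[1-3] = -2859.3817 N (compression)
  F[2-3] = -6688.0066 N (compression)
  F[2-4] = -460.2414 N (compression)
  F[3-4] = +1274.3183 N (tension)
  F[3-5] = -3704.1655 N (compression)
  F[4-5] = -1249.7190 N (compression)
  F[4-6] = +128.8468 N (tension)
  F[5-6] = -496.2868 N (compression)
  Rx@0 = +5274.6100 N
  Ry@0 = +5643.8407 N
  Ry@6 = +479.2693 N

-496.287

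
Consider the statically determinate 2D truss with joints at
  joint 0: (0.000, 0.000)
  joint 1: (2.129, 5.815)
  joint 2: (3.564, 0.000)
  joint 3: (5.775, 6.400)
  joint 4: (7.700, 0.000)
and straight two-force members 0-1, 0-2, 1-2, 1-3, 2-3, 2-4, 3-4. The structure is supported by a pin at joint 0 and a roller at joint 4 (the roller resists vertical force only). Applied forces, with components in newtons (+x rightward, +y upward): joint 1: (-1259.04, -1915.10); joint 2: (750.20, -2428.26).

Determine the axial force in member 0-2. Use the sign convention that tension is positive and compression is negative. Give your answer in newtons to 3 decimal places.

824.112

N=5 nodes, M=7 members, R=3 reactions → 2N=10, M+R=10
member 0 (0-1): L=6.1925, (cx,cy)=(0.3438,0.9390)
member 1 (0-2): L=3.5640, (cx,cy)=(1.0000,0.0000)
member 2 (1-2): L=5.9894, (cx,cy)=(0.2396,-0.9709)
member 3 (1-3): L=3.6926, (cx,cy)=(0.9874,0.1584)
member 4 (2-3): L=6.7712, (cx,cy)=(0.3265,0.9452)
member 5 (2-4): L=4.1360, (cx,cy)=(1.0000,0.0000)
member 6 (3-4): L=6.6832, (cx,cy)=(0.2880,-0.9576)
solve A·x = −loads:
  F[0-1] = -3877.0707 N (compression)
  F[0-2] = +824.1118 N (tension)
  F[1-2] = +1697.9522 N (tension)
  F[1-3] = -486.8696 N (compression)
  F[2-3] = +824.9818 N (tension)
  F[2-4] = +211.3378 N (tension)
  F[3-4] = -733.7249 N (compression)
  Rx@0 = +508.8400 N
  Ry@0 = +3640.7303 N
  Ry@4 = +702.6297 N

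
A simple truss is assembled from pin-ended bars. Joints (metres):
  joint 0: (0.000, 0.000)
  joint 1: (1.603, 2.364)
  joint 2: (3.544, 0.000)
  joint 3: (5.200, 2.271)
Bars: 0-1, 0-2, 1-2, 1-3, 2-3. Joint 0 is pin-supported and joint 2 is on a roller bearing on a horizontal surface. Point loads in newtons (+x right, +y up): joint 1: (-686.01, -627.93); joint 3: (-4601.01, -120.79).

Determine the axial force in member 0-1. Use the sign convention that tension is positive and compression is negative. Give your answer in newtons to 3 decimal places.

N=4 nodes, M=5 members, R=3 reactions → 2N=8, M+R=8
member 0 (0-1): L=2.8562, (cx,cy)=(0.5612,0.8277)
member 1 (0-2): L=3.5440, (cx,cy)=(1.0000,0.0000)
member 2 (1-2): L=3.0588, (cx,cy)=(0.6346,-0.7729)
member 3 (1-3): L=3.5982, (cx,cy)=(0.9997,-0.0258)
member 4 (2-3): L=2.8107, (cx,cy)=(0.5892,0.8080)
solve A·x = −loads:
  F[0-1] = -4462.4501 N (compression)
  F[0-2] = -2782.5707 N (compression)
  F[1-2] = +4114.5560 N (tension)
  F[1-3] = -4430.9020 N (compression)
  F[2-3] = -291.2290 N (compression)
  Rx@0 = +5287.0200 N
  Ry@0 = +3693.3988 N
  Ry@2 = -2944.6788 N

-4462.450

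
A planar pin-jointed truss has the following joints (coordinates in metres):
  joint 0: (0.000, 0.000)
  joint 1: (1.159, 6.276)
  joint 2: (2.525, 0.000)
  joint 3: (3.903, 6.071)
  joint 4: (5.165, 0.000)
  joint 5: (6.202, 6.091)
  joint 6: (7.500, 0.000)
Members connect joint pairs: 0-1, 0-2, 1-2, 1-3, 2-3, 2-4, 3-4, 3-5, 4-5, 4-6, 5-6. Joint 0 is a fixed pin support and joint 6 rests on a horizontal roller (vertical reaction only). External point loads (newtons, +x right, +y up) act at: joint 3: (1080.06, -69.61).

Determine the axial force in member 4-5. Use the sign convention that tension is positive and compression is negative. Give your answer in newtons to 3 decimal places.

N=7 nodes, M=11 members, R=3 reactions → 2N=14, M+R=14
member 0 (0-1): L=6.3821, (cx,cy)=(0.1816,0.9834)
member 1 (0-2): L=2.5250, (cx,cy)=(1.0000,0.0000)
member 2 (1-2): L=6.4229, (cx,cy)=(0.2127,-0.9771)
member 3 (1-3): L=2.7516, (cx,cy)=(0.9972,-0.0745)
member 4 (2-3): L=6.2254, (cx,cy)=(0.2214,0.9752)
member 5 (2-4): L=2.6400, (cx,cy)=(1.0000,0.0000)
member 6 (3-4): L=6.2008, (cx,cy)=(0.2035,-0.9791)
member 7 (3-5): L=2.2991, (cx,cy)=(1.0000,0.0087)
member 8 (4-5): L=6.1786, (cx,cy)=(0.1678,0.9858)
member 9 (4-6): L=2.3350, (cx,cy)=(1.0000,0.0000)
member 10 (5-6): L=6.2278, (cx,cy)=(0.2084,-0.9780)
solve A·x = −loads:
  F[0-1] = +855.1061 N (tension)
  F[0-2] = +924.7718 N (tension)
  F[1-2] = -886.8691 N (compression)
  F[1-3] = +344.8617 N (tension)
  F[2-3] = +888.6230 N (tension)
  F[2-4] = +539.4597 N (tension)
  F[3-4] = -933.0675 N (compression)
  F[3-5] = -349.5725 N (compression)
  F[4-5] = +926.6837 N (tension)
  F[4-6] = +194.0282 N (tension)
  F[5-6] = -930.9419 N (compression)
  Rx@0 = -1080.0600 N
  Ry@0 = -840.8876 N
  Ry@6 = +910.4976 N

926.684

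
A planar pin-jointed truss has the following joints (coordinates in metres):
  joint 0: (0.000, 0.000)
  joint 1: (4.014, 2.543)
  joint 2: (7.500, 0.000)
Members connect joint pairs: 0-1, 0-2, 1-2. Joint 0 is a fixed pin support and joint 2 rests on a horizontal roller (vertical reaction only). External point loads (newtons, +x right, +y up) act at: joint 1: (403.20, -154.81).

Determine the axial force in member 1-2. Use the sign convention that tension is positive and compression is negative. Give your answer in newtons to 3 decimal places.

-372.561

N=3 nodes, M=3 members, R=3 reactions → 2N=6, M+R=6
member 0 (0-1): L=4.7517, (cx,cy)=(0.8447,0.5352)
member 1 (0-2): L=7.5000, (cx,cy)=(1.0000,0.0000)
member 2 (1-2): L=4.3150, (cx,cy)=(0.8079,-0.5893)
solve A·x = −loads:
  F[0-1] = +121.0003 N (tension)
  F[0-2] = +300.9859 N (tension)
  F[1-2] = -372.5610 N (compression)
  Rx@0 = -403.2000 N
  Ry@0 = -64.7560 N
  Ry@2 = +219.5660 N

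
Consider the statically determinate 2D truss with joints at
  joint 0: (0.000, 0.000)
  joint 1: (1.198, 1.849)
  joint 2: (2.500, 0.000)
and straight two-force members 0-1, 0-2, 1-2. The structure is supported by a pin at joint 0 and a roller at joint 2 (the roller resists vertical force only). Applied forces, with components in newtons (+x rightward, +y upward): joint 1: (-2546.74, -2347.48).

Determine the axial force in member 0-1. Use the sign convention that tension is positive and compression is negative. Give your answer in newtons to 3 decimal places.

-3701.125

N=3 nodes, M=3 members, R=3 reactions → 2N=6, M+R=6
member 0 (0-1): L=2.2032, (cx,cy)=(0.5438,0.8392)
member 1 (0-2): L=2.5000, (cx,cy)=(1.0000,0.0000)
member 2 (1-2): L=2.2614, (cx,cy)=(0.5757,-0.8176)
solve A·x = −loads:
  F[0-1] = -3701.1248 N (compression)
  F[0-2] = -534.2189 N (compression)
  F[1-2] = +927.8736 N (tension)
  Rx@0 = +2546.7400 N
  Ry@0 = +3106.1365 N
  Ry@2 = -758.6565 N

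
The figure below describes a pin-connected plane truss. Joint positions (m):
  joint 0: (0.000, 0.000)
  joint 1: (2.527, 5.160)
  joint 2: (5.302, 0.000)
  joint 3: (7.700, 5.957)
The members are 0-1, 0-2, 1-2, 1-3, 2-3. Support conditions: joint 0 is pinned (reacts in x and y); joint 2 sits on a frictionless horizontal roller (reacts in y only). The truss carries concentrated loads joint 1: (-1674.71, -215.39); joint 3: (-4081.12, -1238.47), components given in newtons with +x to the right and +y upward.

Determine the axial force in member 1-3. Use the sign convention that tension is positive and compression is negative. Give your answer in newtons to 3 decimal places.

N=4 nodes, M=5 members, R=3 reactions → 2N=8, M+R=8
member 0 (0-1): L=5.7455, (cx,cy)=(0.4398,0.8981)
member 1 (0-2): L=5.3020, (cx,cy)=(1.0000,0.0000)
member 2 (1-2): L=5.8589, (cx,cy)=(0.4736,-0.8807)
member 3 (1-3): L=5.2340, (cx,cy)=(0.9883,0.1523)
member 4 (2-3): L=6.4215, (cx,cy)=(0.3734,0.9277)
solve A·x = −loads:
  F[0-1] = -6422.2612 N (compression)
  F[0-2] = -2931.1991 N (compression)
  F[1-2] = +5636.1944 N (tension)
  F[1-3] = -3864.5237 N (compression)
  F[2-3] = -700.6990 N (compression)
  Rx@0 = +5755.8300 N
  Ry@0 = +5767.7464 N
  Ry@2 = -4313.8864 N

-3864.524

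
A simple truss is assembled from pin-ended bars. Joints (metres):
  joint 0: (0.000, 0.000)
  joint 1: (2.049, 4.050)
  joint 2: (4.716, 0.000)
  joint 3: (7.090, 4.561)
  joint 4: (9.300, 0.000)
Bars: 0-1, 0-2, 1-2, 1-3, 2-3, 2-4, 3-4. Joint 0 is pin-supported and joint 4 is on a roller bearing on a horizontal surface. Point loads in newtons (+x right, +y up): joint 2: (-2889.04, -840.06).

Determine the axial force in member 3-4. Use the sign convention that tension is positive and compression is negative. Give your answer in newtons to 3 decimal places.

-473.365

N=5 nodes, M=7 members, R=3 reactions → 2N=10, M+R=10
member 0 (0-1): L=4.5388, (cx,cy)=(0.4514,0.8923)
member 1 (0-2): L=4.7160, (cx,cy)=(1.0000,0.0000)
member 2 (1-2): L=4.8493, (cx,cy)=(0.5500,-0.8352)
member 3 (1-3): L=5.0668, (cx,cy)=(0.9949,0.1009)
member 4 (2-3): L=5.1418, (cx,cy)=(0.4617,0.8870)
member 5 (2-4): L=4.5840, (cx,cy)=(1.0000,0.0000)
member 6 (3-4): L=5.0682, (cx,cy)=(0.4361,-0.8999)
solve A·x = −loads:
  F[0-1] = -464.0449 N (compression)
  F[0-2] = -2679.5521 N (compression)
  F[1-2] = +440.9251 N (tension)
  F[1-3] = -454.3042 N (compression)
  F[2-3] = +531.8945 N (tension)
  F[2-4] = +206.4112 N (tension)
  F[3-4] = -473.3651 N (compression)
  Rx@0 = +2889.0400 N
  Ry@0 = +414.0683 N
  Ry@4 = +425.9917 N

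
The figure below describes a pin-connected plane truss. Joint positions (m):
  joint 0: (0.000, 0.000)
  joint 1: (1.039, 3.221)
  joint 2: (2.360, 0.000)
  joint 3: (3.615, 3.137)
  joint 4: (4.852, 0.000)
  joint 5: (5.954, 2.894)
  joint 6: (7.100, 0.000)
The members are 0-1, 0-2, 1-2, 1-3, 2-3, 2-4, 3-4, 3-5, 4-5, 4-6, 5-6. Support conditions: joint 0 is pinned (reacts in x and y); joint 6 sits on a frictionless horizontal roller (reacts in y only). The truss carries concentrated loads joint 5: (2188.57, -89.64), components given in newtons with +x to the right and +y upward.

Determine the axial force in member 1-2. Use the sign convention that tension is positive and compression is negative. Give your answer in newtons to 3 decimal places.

N=7 nodes, M=11 members, R=3 reactions → 2N=14, M+R=14
member 0 (0-1): L=3.3844, (cx,cy)=(0.3070,0.9517)
member 1 (0-2): L=2.3600, (cx,cy)=(1.0000,0.0000)
member 2 (1-2): L=3.4814, (cx,cy)=(0.3794,-0.9252)
member 3 (1-3): L=2.5774, (cx,cy)=(0.9995,-0.0326)
member 4 (2-3): L=3.3787, (cx,cy)=(0.3714,0.9285)
member 5 (2-4): L=2.4920, (cx,cy)=(1.0000,0.0000)
member 6 (3-4): L=3.3721, (cx,cy)=(0.3668,-0.9303)
member 7 (3-5): L=2.3516, (cx,cy)=(0.9946,-0.1033)
member 8 (4-5): L=3.0967, (cx,cy)=(0.3559,0.9345)
member 9 (4-6): L=2.2480, (cx,cy)=(1.0000,0.0000)
member 10 (5-6): L=3.1126, (cx,cy)=(0.3682,-0.9298)
solve A·x = −loads:
  F[0-1] = +922.1333 N (tension)
  F[0-2] = +1905.4805 N (tension)
  F[1-2] = -971.5139 N (compression)
  F[1-3] = +652.0761 N (tension)
  F[2-3] = +968.1198 N (tension)
  F[2-4] = +1177.2403 N (tension)
  F[3-4] = -1101.4346 N (compression)
  F[3-5] = +1422.9930 N (tension)
  F[4-5] = +1096.4219 N (tension)
  F[4-6] = +383.0209 N (tension)
  F[5-6] = -1040.3209 N (compression)
  Rx@0 = -2188.5700 N
  Ry@0 = -877.6048 N
  Ry@6 = +967.2448 N

-971.514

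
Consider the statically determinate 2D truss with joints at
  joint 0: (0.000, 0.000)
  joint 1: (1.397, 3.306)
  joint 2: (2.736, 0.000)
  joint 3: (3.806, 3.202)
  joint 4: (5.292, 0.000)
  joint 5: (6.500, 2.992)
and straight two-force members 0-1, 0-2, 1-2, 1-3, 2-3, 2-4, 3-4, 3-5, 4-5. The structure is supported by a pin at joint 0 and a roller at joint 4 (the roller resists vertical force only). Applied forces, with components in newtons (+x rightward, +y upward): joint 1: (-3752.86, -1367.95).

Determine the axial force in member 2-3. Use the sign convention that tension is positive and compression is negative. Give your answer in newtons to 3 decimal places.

-2020.125

N=6 nodes, M=9 members, R=3 reactions → 2N=12, M+R=12
member 0 (0-1): L=3.5890, (cx,cy)=(0.3892,0.9211)
member 1 (0-2): L=2.7360, (cx,cy)=(1.0000,0.0000)
member 2 (1-2): L=3.5669, (cx,cy)=(0.3754,-0.9269)
member 3 (1-3): L=2.4112, (cx,cy)=(0.9991,-0.0431)
member 4 (2-3): L=3.3760, (cx,cy)=(0.3169,0.9484)
member 5 (2-4): L=2.5560, (cx,cy)=(1.0000,0.0000)
member 6 (3-4): L=3.5300, (cx,cy)=(0.4210,-0.9071)
member 7 (3-5): L=2.7022, (cx,cy)=(0.9970,-0.0777)
member 8 (4-5): L=3.2267, (cx,cy)=(0.3744,0.9273)
solve A·x = −loads:
  F[0-1] = -3638.2319 N (compression)
  F[0-2] = -2336.7145 N (compression)
  F[1-2] = +2067.1658 N (tension)
  F[1-3] = +1562.1558 N (tension)
  F[2-3] = -2020.1254 N (compression)
  F[2-4] = -920.4465 N (compression)
  F[3-4] = +2186.5337 N (tension)
  F[3-5] = +0.0000 N (tension)
  F[4-5] = -0.0000 N (compression)
  Rx@0 = +3752.8600 N
  Ry@0 = +3351.3077 N
  Ry@4 = -1983.3577 N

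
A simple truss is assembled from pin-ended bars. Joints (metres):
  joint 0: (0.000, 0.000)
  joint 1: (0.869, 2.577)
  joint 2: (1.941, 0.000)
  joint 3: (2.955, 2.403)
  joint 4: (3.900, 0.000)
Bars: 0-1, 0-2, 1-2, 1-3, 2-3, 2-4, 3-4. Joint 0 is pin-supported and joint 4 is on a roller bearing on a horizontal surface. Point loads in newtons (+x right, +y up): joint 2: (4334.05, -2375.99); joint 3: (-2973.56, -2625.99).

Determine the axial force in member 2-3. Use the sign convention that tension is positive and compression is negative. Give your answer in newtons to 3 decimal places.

-1654.447

N=5 nodes, M=7 members, R=3 reactions → 2N=10, M+R=10
member 0 (0-1): L=2.7196, (cx,cy)=(0.3195,0.9476)
member 1 (0-2): L=1.9410, (cx,cy)=(1.0000,0.0000)
member 2 (1-2): L=2.7911, (cx,cy)=(0.3841,-0.9233)
member 3 (1-3): L=2.0932, (cx,cy)=(0.9965,-0.0831)
member 4 (2-3): L=2.6082, (cx,cy)=(0.3888,0.9213)
member 5 (2-4): L=1.9590, (cx,cy)=(1.0000,0.0000)
member 6 (3-4): L=2.5821, (cx,cy)=(0.3660,-0.9306)
solve A·x = −loads:
  F[0-1] = -3864.5472 N (compression)
  F[0-2] = +2595.3488 N (tension)
  F[1-2] = +4224.2909 N (tension)
  F[1-3] = -2867.2521 N (compression)
  F[2-3] = -1654.4472 N (compression)
  F[2-4] = +526.9796 N (tension)
  F[3-4] = -1439.9300 N (compression)
  Rx@0 = -1360.4900 N
  Ry@0 = +3661.9461 N
  Ry@4 = +1340.0339 N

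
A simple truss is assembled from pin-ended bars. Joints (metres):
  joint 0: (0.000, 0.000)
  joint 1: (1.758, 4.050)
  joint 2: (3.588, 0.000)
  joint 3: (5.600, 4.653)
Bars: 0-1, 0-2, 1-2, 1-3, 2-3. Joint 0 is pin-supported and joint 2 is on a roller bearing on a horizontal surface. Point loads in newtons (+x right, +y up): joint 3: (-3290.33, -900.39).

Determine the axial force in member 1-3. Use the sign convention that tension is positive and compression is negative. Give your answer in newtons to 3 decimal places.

N=4 nodes, M=5 members, R=3 reactions → 2N=8, M+R=8
member 0 (0-1): L=4.4151, (cx,cy)=(0.3982,0.9173)
member 1 (0-2): L=3.5880, (cx,cy)=(1.0000,0.0000)
member 2 (1-2): L=4.4443, (cx,cy)=(0.4118,-0.9113)
member 3 (1-3): L=3.8890, (cx,cy)=(0.9879,0.1551)
member 4 (2-3): L=5.0694, (cx,cy)=(0.3969,0.9179)
solve A·x = −loads:
  F[0-1] = -4101.2132 N (compression)
  F[0-2] = -1657.3113 N (compression)
  F[1-2] = +3592.2904 N (tension)
  F[1-3] = -3150.3060 N (compression)
  F[2-3] = -448.7922 N (compression)
  Rx@0 = +3290.3300 N
  Ry@0 = +3762.0738 N
  Ry@2 = -2861.6838 N

-3150.306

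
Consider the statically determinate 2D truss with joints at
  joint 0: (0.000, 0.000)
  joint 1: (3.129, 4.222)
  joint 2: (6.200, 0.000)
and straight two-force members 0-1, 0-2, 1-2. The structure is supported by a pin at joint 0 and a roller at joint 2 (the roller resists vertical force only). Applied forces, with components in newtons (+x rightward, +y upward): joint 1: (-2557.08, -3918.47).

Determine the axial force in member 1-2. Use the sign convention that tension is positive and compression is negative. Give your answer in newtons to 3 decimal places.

N=3 nodes, M=3 members, R=3 reactions → 2N=6, M+R=6
member 0 (0-1): L=5.2551, (cx,cy)=(0.5954,0.8034)
member 1 (0-2): L=6.2000, (cx,cy)=(1.0000,0.0000)
member 2 (1-2): L=5.2208, (cx,cy)=(0.5882,-0.8087)
solve A·x = −loads:
  F[0-1] = -4583.1960 N (compression)
  F[0-2] = +171.8613 N (tension)
  F[1-2] = -292.1675 N (compression)
  Rx@0 = +2557.0800 N
  Ry@0 = +3682.1957 N
  Ry@2 = +236.2743 N

-292.168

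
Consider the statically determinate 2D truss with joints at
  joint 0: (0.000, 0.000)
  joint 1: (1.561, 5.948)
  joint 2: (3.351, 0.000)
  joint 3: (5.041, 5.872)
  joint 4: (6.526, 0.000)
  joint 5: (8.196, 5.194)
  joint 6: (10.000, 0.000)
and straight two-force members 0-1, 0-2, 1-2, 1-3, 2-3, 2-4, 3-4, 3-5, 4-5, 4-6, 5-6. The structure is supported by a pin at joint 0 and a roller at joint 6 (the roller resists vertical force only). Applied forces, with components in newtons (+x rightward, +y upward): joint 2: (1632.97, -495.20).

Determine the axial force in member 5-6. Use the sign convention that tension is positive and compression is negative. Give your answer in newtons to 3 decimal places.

-175.666

N=7 nodes, M=11 members, R=3 reactions → 2N=14, M+R=14
member 0 (0-1): L=6.1494, (cx,cy)=(0.2538,0.9672)
member 1 (0-2): L=3.3510, (cx,cy)=(1.0000,0.0000)
member 2 (1-2): L=6.2115, (cx,cy)=(0.2882,-0.9576)
member 3 (1-3): L=3.4808, (cx,cy)=(0.9998,-0.0218)
member 4 (2-3): L=6.1104, (cx,cy)=(0.2766,0.9610)
member 5 (2-4): L=3.1750, (cx,cy)=(1.0000,0.0000)
member 6 (3-4): L=6.0569, (cx,cy)=(0.2452,-0.9695)
member 7 (3-5): L=3.2270, (cx,cy)=(0.9777,-0.2101)
member 8 (4-5): L=5.4559, (cx,cy)=(0.3061,0.9520)
member 9 (4-6): L=3.4740, (cx,cy)=(1.0000,0.0000)
member 10 (5-6): L=5.4984, (cx,cy)=(0.3281,-0.9446)
solve A·x = −loads:
  F[0-1] = -340.4086 N (compression)
  F[0-2] = +1719.3810 N (tension)
  F[1-2] = +348.1037 N (tension)
  F[1-3] = -186.7703 N (compression)
  F[2-3] = +168.4340 N (tension)
  F[2-4] = +140.1403 N (tension)
  F[3-4] = -148.1535 N (compression)
  F[3-5] = -106.1867 N (compression)
  F[4-5] = +150.8733 N (tension)
  F[4-6] = +57.6354 N (tension)
  F[5-6] = -175.6657 N (compression)
  Rx@0 = -1632.9700 N
  Ry@0 = +329.2585 N
  Ry@6 = +165.9415 N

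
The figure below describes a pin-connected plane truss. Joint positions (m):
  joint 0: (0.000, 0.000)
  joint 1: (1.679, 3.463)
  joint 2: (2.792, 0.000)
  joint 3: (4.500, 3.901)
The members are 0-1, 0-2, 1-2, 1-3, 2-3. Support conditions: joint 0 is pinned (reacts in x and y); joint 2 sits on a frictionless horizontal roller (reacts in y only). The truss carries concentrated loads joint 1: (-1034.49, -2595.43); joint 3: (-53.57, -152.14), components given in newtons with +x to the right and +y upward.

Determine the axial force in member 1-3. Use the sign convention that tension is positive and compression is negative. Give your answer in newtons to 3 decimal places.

14.161

N=4 nodes, M=5 members, R=3 reactions → 2N=8, M+R=8
member 0 (0-1): L=3.8486, (cx,cy)=(0.4363,0.8998)
member 1 (0-2): L=2.7920, (cx,cy)=(1.0000,0.0000)
member 2 (1-2): L=3.6375, (cx,cy)=(0.3060,-0.9520)
member 3 (1-3): L=2.8548, (cx,cy)=(0.9882,0.1534)
member 4 (2-3): L=4.2585, (cx,cy)=(0.4011,0.9160)
solve A·x = −loads:
  F[0-1] = -2555.5469 N (compression)
  F[0-2] = +26.8411 N (tension)
  F[1-2] = -308.5302 N (compression)
  F[1-3] = +14.1614 N (tension)
  F[2-3] = -168.4556 N (compression)
  Rx@0 = +1088.0600 N
  Ry@0 = +2299.5250 N
  Ry@2 = +448.0450 N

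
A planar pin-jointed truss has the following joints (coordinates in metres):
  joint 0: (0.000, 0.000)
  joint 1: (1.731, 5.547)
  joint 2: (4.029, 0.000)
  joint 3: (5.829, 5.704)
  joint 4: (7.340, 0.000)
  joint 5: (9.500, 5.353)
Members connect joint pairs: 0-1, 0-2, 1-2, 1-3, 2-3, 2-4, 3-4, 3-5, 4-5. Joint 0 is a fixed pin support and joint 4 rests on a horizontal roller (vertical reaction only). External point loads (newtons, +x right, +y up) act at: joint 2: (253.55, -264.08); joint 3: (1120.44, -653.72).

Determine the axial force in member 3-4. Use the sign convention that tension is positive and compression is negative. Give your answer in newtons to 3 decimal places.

N=6 nodes, M=9 members, R=3 reactions → 2N=12, M+R=12
member 0 (0-1): L=5.8108, (cx,cy)=(0.2979,0.9546)
member 1 (0-2): L=4.0290, (cx,cy)=(1.0000,0.0000)
member 2 (1-2): L=6.0042, (cx,cy)=(0.3827,-0.9239)
member 3 (1-3): L=4.1010, (cx,cy)=(0.9993,0.0383)
member 4 (2-3): L=5.9813, (cx,cy)=(0.3009,0.9536)
member 5 (2-4): L=3.3110, (cx,cy)=(1.0000,0.0000)
member 6 (3-4): L=5.9007, (cx,cy)=(0.2561,-0.9667)
member 7 (3-5): L=3.6877, (cx,cy)=(0.9955,-0.0952)
member 8 (4-5): L=5.7724, (cx,cy)=(0.3742,0.9273)
solve A·x = −loads:
  F[0-1] = +646.3545 N (tension)
  F[0-2] = +1181.4457 N (tension)
  F[1-2] = -649.5673 N (compression)
  F[1-3] = +441.4796 N (tension)
  F[2-3] = +906.1965 N (tension)
  F[2-4] = +406.5738 N (tension)
  F[3-4] = -1587.7476 N (compression)
  F[3-5] = -0.0000 N (compression)
  F[4-5] = +0.0000 N (tension)
  Rx@0 = -1373.9900 N
  Ry@0 = -617.0095 N
  Ry@4 = +1534.8095 N

-1587.748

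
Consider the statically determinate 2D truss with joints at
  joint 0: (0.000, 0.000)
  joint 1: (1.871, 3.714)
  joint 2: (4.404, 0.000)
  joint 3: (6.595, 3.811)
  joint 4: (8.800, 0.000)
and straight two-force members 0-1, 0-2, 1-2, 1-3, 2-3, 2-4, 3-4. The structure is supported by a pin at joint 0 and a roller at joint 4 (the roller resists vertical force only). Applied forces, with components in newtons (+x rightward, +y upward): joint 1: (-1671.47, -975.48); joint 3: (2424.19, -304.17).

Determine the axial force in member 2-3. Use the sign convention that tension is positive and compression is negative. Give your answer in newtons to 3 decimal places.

N=5 nodes, M=7 members, R=3 reactions → 2N=10, M+R=10
member 0 (0-1): L=4.1587, (cx,cy)=(0.4499,0.8931)
member 1 (0-2): L=4.4040, (cx,cy)=(1.0000,0.0000)
member 2 (1-2): L=4.4955, (cx,cy)=(0.5634,-0.8262)
member 3 (1-3): L=4.7250, (cx,cy)=(0.9998,0.0205)
member 4 (2-3): L=4.3959, (cx,cy)=(0.4984,0.8669)
member 5 (2-4): L=4.3960, (cx,cy)=(1.0000,0.0000)
member 6 (3-4): L=4.4029, (cx,cy)=(0.5008,-0.8656)
solve A·x = −loads:
  F[0-1] = -559.7412 N (compression)
  F[0-2] = +1004.5502 N (tension)
  F[1-2] = -532.9195 N (compression)
  F[1-3] = +1720.2744 N (tension)
  F[2-3] = +507.8476 N (tension)
  F[2-4] = +451.1590 N (tension)
  F[3-4] = -900.8704 N (compression)
  Rx@0 = -752.7200 N
  Ry@0 = +499.8917 N
  Ry@4 = +779.7583 N

507.848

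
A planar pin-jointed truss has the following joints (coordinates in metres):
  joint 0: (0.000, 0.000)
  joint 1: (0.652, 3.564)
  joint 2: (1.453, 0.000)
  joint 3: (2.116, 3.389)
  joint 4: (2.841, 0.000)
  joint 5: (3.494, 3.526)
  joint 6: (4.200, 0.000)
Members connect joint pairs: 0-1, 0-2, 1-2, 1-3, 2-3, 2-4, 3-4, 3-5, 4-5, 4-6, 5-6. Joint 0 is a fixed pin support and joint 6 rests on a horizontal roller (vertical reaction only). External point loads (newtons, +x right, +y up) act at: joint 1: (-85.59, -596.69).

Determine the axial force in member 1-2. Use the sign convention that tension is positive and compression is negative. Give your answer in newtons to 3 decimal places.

N=7 nodes, M=11 members, R=3 reactions → 2N=14, M+R=14
member 0 (0-1): L=3.6231, (cx,cy)=(0.1800,0.9837)
member 1 (0-2): L=1.4530, (cx,cy)=(1.0000,0.0000)
member 2 (1-2): L=3.6529, (cx,cy)=(0.2193,-0.9757)
member 3 (1-3): L=1.4744, (cx,cy)=(0.9929,-0.1187)
member 4 (2-3): L=3.4532, (cx,cy)=(0.1920,0.9814)
member 5 (2-4): L=1.3880, (cx,cy)=(1.0000,0.0000)
member 6 (3-4): L=3.4657, (cx,cy)=(0.2092,-0.9779)
member 7 (3-5): L=1.3848, (cx,cy)=(0.9951,0.0989)
member 8 (4-5): L=3.5860, (cx,cy)=(0.1821,0.9833)
member 9 (4-6): L=1.3590, (cx,cy)=(1.0000,0.0000)
member 10 (5-6): L=3.5960, (cx,cy)=(0.1963,-0.9805)
solve A·x = −loads:
  F[0-1] = -586.2609 N (compression)
  F[0-2] = +19.9100 N (tension)
  F[1-2] = -18.5579 N (compression)
  F[1-3] = -15.9534 N (compression)
  F[2-3] = +18.4495 N (tension)
  F[2-4] = +12.2985 N (tension)
  F[3-4] = -21.2507 N (compression)
  F[3-5] = -7.8917 N (compression)
  F[4-5] = +21.1339 N (tension)
  F[4-6] = +4.0045 N (tension)
  F[5-6] = -20.3968 N (compression)
  Rx@0 = +85.5900 N
  Ry@0 = +576.6902 N
  Ry@6 = +19.9998 N

-18.558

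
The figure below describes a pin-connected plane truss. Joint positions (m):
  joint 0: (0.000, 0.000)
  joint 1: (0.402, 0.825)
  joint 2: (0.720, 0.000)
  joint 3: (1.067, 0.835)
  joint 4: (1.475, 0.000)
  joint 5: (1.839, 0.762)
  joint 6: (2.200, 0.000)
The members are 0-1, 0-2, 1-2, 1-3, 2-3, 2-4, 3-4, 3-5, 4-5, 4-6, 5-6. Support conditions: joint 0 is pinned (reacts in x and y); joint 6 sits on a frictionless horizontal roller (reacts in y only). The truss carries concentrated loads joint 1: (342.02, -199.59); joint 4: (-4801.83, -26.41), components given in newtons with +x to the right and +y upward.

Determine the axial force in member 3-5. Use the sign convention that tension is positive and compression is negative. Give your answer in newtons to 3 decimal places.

N=7 nodes, M=11 members, R=3 reactions → 2N=14, M+R=14
member 0 (0-1): L=0.9177, (cx,cy)=(0.4380,0.8990)
member 1 (0-2): L=0.7200, (cx,cy)=(1.0000,0.0000)
member 2 (1-2): L=0.8842, (cx,cy)=(0.3597,-0.9331)
member 3 (1-3): L=0.6651, (cx,cy)=(0.9999,0.0150)
member 4 (2-3): L=0.9042, (cx,cy)=(0.3838,0.9234)
member 5 (2-4): L=0.7550, (cx,cy)=(1.0000,0.0000)
member 6 (3-4): L=0.9293, (cx,cy)=(0.4390,-0.8985)
member 7 (3-5): L=0.7754, (cx,cy)=(0.9956,-0.0941)
member 8 (4-5): L=0.8445, (cx,cy)=(0.4310,0.9023)
member 9 (4-6): L=0.7250, (cx,cy)=(1.0000,0.0000)
member 10 (5-6): L=0.8432, (cx,cy)=(0.4281,-0.9037)
solve A·x = −loads:
  F[0-1] = -48.4620 N (compression)
  F[0-2] = -4438.5818 N (compression)
  F[1-2] = -172.0710 N (compression)
  F[1-3] = -301.3950 N (compression)
  F[2-3] = +173.8685 N (tension)
  F[2-4] = -4567.1913 N (compression)
  F[3-4] = -156.1760 N (compression)
  F[3-5] = -166.8156 N (compression)
  F[4-5] = +184.7771 N (tension)
  F[4-6] = +86.4291 N (tension)
  F[5-6] = -201.8723 N (compression)
  Rx@0 = +4459.8100 N
  Ry@0 = +43.5653 N
  Ry@6 = +182.4347 N

-166.816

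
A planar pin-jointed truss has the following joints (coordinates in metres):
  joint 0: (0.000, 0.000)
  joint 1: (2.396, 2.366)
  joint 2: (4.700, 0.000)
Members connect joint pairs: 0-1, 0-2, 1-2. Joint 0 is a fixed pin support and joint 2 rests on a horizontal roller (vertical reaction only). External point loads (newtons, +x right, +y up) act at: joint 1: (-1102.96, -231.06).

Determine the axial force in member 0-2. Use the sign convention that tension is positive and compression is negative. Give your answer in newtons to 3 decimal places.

N=3 nodes, M=3 members, R=3 reactions → 2N=6, M+R=6
member 0 (0-1): L=3.3673, (cx,cy)=(0.7115,0.7026)
member 1 (0-2): L=4.7000, (cx,cy)=(1.0000,0.0000)
member 2 (1-2): L=3.3025, (cx,cy)=(0.6977,-0.7164)
solve A·x = −loads:
  F[0-1] = -951.4190 N (compression)
  F[0-2] = -425.9803 N (compression)
  F[1-2] = +610.5865 N (tension)
  Rx@0 = +1102.9600 N
  Ry@0 = +668.5033 N
  Ry@2 = -437.4433 N

-425.980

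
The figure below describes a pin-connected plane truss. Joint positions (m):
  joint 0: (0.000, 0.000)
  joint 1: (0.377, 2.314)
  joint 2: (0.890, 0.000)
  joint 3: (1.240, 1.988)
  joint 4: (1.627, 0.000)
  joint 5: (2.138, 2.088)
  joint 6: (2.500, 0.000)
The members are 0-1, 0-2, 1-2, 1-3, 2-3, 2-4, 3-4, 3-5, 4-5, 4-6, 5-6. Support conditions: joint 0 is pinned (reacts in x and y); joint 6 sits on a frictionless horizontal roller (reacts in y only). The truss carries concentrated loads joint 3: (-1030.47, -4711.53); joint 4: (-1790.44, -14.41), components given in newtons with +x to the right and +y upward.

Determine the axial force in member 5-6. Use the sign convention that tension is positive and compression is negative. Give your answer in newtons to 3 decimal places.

-1549.644

N=7 nodes, M=11 members, R=3 reactions → 2N=14, M+R=14
member 0 (0-1): L=2.3445, (cx,cy)=(0.1608,0.9870)
member 1 (0-2): L=0.8900, (cx,cy)=(1.0000,0.0000)
member 2 (1-2): L=2.3702, (cx,cy)=(0.2164,-0.9763)
member 3 (1-3): L=0.9225, (cx,cy)=(0.9355,-0.3534)
member 4 (2-3): L=2.0186, (cx,cy)=(0.1734,0.9849)
member 5 (2-4): L=0.7370, (cx,cy)=(1.0000,0.0000)
member 6 (3-4): L=2.0253, (cx,cy)=(0.1911,-0.9816)
member 7 (3-5): L=0.9036, (cx,cy)=(0.9939,0.1107)
member 8 (4-5): L=2.1496, (cx,cy)=(0.2377,0.9713)
member 9 (4-6): L=0.8730, (cx,cy)=(1.0000,0.0000)
member 10 (5-6): L=2.1191, (cx,cy)=(0.1708,-0.9853)
solve A·x = −loads:
  F[0-1] = -3241.2519 N (compression)
  F[0-2] = -2299.7127 N (compression)
  F[1-2] = +3796.3332 N (tension)
  F[1-3] = -1435.4896 N (compression)
  F[2-3] = -3763.3477 N (compression)
  F[2-4] = -825.5125 N (compression)
  F[3-4] = -1615.3020 N (compression)
  F[3-5] = -660.3304 N (compression)
  F[4-5] = +1647.1656 N (tension)
  F[4-6] = +264.7155 N (tension)
  F[5-6] = -1549.6444 N (compression)
  Rx@0 = +2820.9100 N
  Ry@0 = +3199.0728 N
  Ry@6 = +1526.8672 N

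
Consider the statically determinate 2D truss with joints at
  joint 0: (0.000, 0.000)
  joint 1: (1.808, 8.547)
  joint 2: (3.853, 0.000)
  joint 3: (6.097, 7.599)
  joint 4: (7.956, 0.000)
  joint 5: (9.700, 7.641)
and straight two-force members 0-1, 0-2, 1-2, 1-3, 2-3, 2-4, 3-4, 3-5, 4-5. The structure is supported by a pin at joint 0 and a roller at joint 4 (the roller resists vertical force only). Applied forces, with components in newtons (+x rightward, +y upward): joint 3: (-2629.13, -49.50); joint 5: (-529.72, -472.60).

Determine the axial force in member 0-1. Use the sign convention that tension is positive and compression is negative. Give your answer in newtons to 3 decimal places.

-2992.663

N=6 nodes, M=9 members, R=3 reactions → 2N=12, M+R=12
member 0 (0-1): L=8.7361, (cx,cy)=(0.2070,0.9784)
member 1 (0-2): L=3.8530, (cx,cy)=(1.0000,0.0000)
member 2 (1-2): L=8.7882, (cx,cy)=(0.2327,-0.9725)
member 3 (1-3): L=4.3925, (cx,cy)=(0.9764,-0.2158)
member 4 (2-3): L=7.9234, (cx,cy)=(0.2832,0.9591)
member 5 (2-4): L=4.1030, (cx,cy)=(1.0000,0.0000)
member 6 (3-4): L=7.8231, (cx,cy)=(0.2376,-0.9714)
member 7 (3-5): L=3.6032, (cx,cy)=(0.9999,0.0117)
member 8 (4-5): L=7.8375, (cx,cy)=(0.2225,0.9749)
solve A·x = −loads:
  F[0-1] = -2992.6635 N (compression)
  F[0-2] = -2539.4989 N (compression)
  F[1-2] = +3327.2336 N (tension)
  F[1-3] = -1427.2248 N (compression)
  F[2-3] = -3374.0403 N (compression)
  F[2-4] = -809.6935 N (compression)
  F[3-4] = +2958.1769 N (tension)
  F[3-5] = -423.0068 N (compression)
  F[4-5] = -479.6962 N (compression)
  Rx@0 = +3158.8500 N
  Ry@0 = +2927.8727 N
  Ry@4 = -2405.7727 N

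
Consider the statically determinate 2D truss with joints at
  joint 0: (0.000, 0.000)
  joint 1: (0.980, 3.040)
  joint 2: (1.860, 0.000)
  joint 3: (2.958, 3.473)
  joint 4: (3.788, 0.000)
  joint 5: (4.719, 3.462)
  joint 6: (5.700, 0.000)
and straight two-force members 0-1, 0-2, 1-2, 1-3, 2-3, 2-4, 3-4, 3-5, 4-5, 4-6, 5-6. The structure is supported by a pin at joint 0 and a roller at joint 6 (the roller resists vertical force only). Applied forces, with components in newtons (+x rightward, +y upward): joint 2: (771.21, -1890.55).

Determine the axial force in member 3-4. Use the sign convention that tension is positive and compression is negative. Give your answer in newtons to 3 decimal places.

N=7 nodes, M=11 members, R=3 reactions → 2N=14, M+R=14
member 0 (0-1): L=3.1941, (cx,cy)=(0.3068,0.9518)
member 1 (0-2): L=1.8600, (cx,cy)=(1.0000,0.0000)
member 2 (1-2): L=3.1648, (cx,cy)=(0.2781,-0.9606)
member 3 (1-3): L=2.0248, (cx,cy)=(0.9769,0.2138)
member 4 (2-3): L=3.6424, (cx,cy)=(0.3014,0.9535)
member 5 (2-4): L=1.9280, (cx,cy)=(1.0000,0.0000)
member 6 (3-4): L=3.5708, (cx,cy)=(0.2324,-0.9726)
member 7 (3-5): L=1.7610, (cx,cy)=(1.0000,-0.0062)
member 8 (4-5): L=3.5850, (cx,cy)=(0.2597,0.9657)
member 9 (4-6): L=1.9120, (cx,cy)=(1.0000,0.0000)
member 10 (5-6): L=3.5983, (cx,cy)=(0.2726,-0.9621)
solve A·x = −loads:
  F[0-1] = -1338.1772 N (compression)
  F[0-2] = +1181.7893 N (tension)
  F[1-2] = +1158.9151 N (tension)
  F[1-3] = -750.1783 N (compression)
  F[2-3] = +815.2610 N (tension)
  F[2-4] = +487.0672 N (tension)
  F[3-4] = -632.1046 N (compression)
  F[3-5] = -340.1470 N (compression)
  F[4-5] = +636.6338 N (tension)
  F[4-6] = +174.8108 N (tension)
  F[5-6] = -641.2055 N (compression)
  Rx@0 = -771.2100 N
  Ry@0 = +1273.6337 N
  Ry@6 = +616.9163 N

-632.105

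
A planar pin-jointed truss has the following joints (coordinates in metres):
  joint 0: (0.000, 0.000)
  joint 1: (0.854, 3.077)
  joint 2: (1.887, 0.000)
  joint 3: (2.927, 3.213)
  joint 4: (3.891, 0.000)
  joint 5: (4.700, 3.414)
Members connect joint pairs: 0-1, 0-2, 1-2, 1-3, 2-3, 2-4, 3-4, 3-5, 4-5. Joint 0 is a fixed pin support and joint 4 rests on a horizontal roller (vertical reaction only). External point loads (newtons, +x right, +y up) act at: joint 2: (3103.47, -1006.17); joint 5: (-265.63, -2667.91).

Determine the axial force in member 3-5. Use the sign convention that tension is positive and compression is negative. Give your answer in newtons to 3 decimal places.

N=6 nodes, M=9 members, R=3 reactions → 2N=12, M+R=12
member 0 (0-1): L=3.1933, (cx,cy)=(0.2674,0.9636)
member 1 (0-2): L=1.8870, (cx,cy)=(1.0000,0.0000)
member 2 (1-2): L=3.2458, (cx,cy)=(0.3183,-0.9480)
member 3 (1-3): L=2.0775, (cx,cy)=(0.9979,0.0655)
member 4 (2-3): L=3.3771, (cx,cy)=(0.3080,0.9514)
member 5 (2-4): L=2.0040, (cx,cy)=(1.0000,0.0000)
member 6 (3-4): L=3.3545, (cx,cy)=(0.2874,-0.9578)
member 7 (3-5): L=1.7844, (cx,cy)=(0.9936,0.1126)
member 8 (4-5): L=3.5085, (cx,cy)=(0.2306,0.9731)
solve A·x = −loads:
  F[0-1] = -204.0091 N (compression)
  F[0-2] = +2892.3990 N (tension)
  F[1-2] = +199.1974 N (tension)
  F[1-3] = -118.2092 N (compression)
  F[2-3] = +859.0805 N (tension)
  F[2-4] = -412.2319 N (compression)
  F[3-4] = -800.6606 N (compression)
  F[3-5] = +379.1049 N (tension)
  F[4-5] = -2785.6792 N (compression)
  Rx@0 = -2837.8400 N
  Ry@0 = +196.5783 N
  Ry@4 = +3477.5017 N

379.105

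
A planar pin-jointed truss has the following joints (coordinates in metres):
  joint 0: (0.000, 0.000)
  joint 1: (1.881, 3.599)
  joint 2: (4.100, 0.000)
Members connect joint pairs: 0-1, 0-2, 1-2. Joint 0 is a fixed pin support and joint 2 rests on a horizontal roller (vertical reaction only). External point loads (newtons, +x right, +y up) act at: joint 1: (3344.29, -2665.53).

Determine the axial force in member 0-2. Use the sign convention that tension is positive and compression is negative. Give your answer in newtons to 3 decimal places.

N=3 nodes, M=3 members, R=3 reactions → 2N=6, M+R=6
member 0 (0-1): L=4.0609, (cx,cy)=(0.4632,0.8863)
member 1 (0-2): L=4.1000, (cx,cy)=(1.0000,0.0000)
member 2 (1-2): L=4.2281, (cx,cy)=(0.5248,-0.8512)
solve A·x = −loads:
  F[0-1] = +1684.6130 N (tension)
  F[0-2] = +2563.9822 N (tension)
  F[1-2] = -4885.4225 N (compression)
  Rx@0 = -3344.2900 N
  Ry@0 = -1492.9972 N
  Ry@2 = +4158.5272 N

2563.982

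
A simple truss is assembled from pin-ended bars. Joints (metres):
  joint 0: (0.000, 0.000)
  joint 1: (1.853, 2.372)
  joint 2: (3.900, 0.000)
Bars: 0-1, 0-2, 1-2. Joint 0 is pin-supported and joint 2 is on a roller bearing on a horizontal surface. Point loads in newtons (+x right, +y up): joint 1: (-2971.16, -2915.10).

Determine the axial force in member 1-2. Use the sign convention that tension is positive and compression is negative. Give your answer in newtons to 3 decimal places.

N=3 nodes, M=3 members, R=3 reactions → 2N=6, M+R=6
member 0 (0-1): L=3.0100, (cx,cy)=(0.6156,0.7880)
member 1 (0-2): L=3.9000, (cx,cy)=(1.0000,0.0000)
member 2 (1-2): L=3.1331, (cx,cy)=(0.6533,-0.7571)
solve A·x = −loads:
  F[0-1] = -4234.6954 N (compression)
  F[0-2] = -364.2042 N (compression)
  F[1-2] = +557.4520 N (tension)
  Rx@0 = +2971.1600 N
  Ry@0 = +3337.1285 N
  Ry@2 = -422.0285 N

557.452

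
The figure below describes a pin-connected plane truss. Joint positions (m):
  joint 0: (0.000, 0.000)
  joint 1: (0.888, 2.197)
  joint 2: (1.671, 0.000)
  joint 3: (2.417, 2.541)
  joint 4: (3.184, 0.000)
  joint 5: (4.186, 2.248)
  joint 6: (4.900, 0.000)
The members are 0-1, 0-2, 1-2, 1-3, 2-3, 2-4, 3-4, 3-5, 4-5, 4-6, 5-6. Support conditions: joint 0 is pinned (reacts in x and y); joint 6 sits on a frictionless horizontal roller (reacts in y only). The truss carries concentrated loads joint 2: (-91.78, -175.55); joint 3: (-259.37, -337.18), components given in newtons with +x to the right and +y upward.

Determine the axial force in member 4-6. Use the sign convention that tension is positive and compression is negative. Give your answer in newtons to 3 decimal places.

N=7 nodes, M=11 members, R=3 reactions → 2N=14, M+R=14
member 0 (0-1): L=2.3697, (cx,cy)=(0.3747,0.9271)
member 1 (0-2): L=1.6710, (cx,cy)=(1.0000,0.0000)
member 2 (1-2): L=2.3324, (cx,cy)=(0.3357,-0.9420)
member 3 (1-3): L=1.5672, (cx,cy)=(0.9756,0.2195)
member 4 (2-3): L=2.6482, (cx,cy)=(0.2817,0.9595)
member 5 (2-4): L=1.5130, (cx,cy)=(1.0000,0.0000)
member 6 (3-4): L=2.6542, (cx,cy)=(0.2890,-0.9573)
member 7 (3-5): L=1.7931, (cx,cy)=(0.9866,-0.1634)
member 8 (4-5): L=2.4612, (cx,cy)=(0.4071,0.9134)
member 9 (4-6): L=1.7160, (cx,cy)=(1.0000,0.0000)
member 10 (5-6): L=2.3587, (cx,cy)=(0.3027,-0.9531)
solve A·x = −loads:
  F[0-1] = -454.1388 N (compression)
  F[0-2] = -180.9682 N (compression)
  F[1-2] = +376.1774 N (tension)
  F[1-3] = -303.8796 N (compression)
  F[2-3] = -186.3421 N (compression)
  F[2-4] = +89.5907 N (tension)
  F[3-4] = -84.4933 N (compression)
  F[3-5] = -66.0625 N (compression)
  F[4-5] = +88.5601 N (tension)
  F[4-6] = +29.1201 N (tension)
  F[5-6] = -96.1969 N (compression)
  Rx@0 = +351.1500 N
  Ry@0 = +421.0465 N
  Ry@6 = +91.6835 N

29.120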